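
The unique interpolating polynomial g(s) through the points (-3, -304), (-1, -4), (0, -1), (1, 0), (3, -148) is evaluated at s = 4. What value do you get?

Using Newton's divided-difference form:
g[-3,-1] = (-4 - (-304)) / (-1 - (-3)) = 150
g[-1,0] = (-1 - (-4)) / (0 - (-1)) = 3
g[0,1] = (0 - (-1)) / (1 - 0) = 1
g[1,3] = (-148 - 0) / (3 - 1) = -74
g[-3,-1,0] = (3 - 150) / (0 - (-3)) = -49
g[-1,0,1] = (1 - 3) / (1 - (-1)) = -1
g[0,1,3] = (-74 - 1) / (3 - 0) = -25
g[-3,-1,0,1] = (-1 - (-49)) / (1 - (-3)) = 12
g[-1,0,1,3] = (-25 - (-1)) / (3 - (-1)) = -6
g[-3,-1,0,1,3] = (-6 - 12) / (3 - (-3)) = -3
g(4) = -304 + 150·(7) + (-49)·(7)·(5) + 12·(7)·(5)·(4) + (-3)·(7)·(5)·(4)·(3) = -549

-549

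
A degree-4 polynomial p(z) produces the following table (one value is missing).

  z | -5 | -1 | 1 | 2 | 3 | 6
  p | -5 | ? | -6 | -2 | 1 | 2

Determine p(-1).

-804/55

The 5 known values determine p uniquely (degree ≤ 4).
Evaluate each Lagrange basis at z = -1:
L_0(-1) = (-2)·(-3)·(-4)·(-7)/[(-6)·(-7)·(-8)·(-11)] = 1/22
L_1(-1) = (4)·(-3)·(-4)·(-7)/[(6)·(-1)·(-2)·(-5)] = 28/5
L_2(-1) = (4)·(-2)·(-4)·(-7)/[(7)·(1)·(-1)·(-4)] = -8
L_3(-1) = (4)·(-2)·(-3)·(-7)/[(8)·(2)·(1)·(-3)] = 7/2
L_4(-1) = (4)·(-2)·(-3)·(-4)/[(11)·(5)·(4)·(3)] = -8/55
Sum: (-5)·(1/22) + (-6)·(28/5) + (-2)·(-8) + 1·(7/2) + 2·(-8/55) = -804/55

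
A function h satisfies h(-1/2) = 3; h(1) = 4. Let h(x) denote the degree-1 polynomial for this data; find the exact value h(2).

L_0(2) = (1)/[(-3/2)] = -2/3
L_1(2) = (5/2)/[(3/2)] = 5/3
Sum: 3·(-2/3) + 4·(5/3) = 14/3

14/3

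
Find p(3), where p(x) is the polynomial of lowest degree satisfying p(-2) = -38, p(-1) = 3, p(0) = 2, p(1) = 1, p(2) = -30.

-193

L_0(3) = (4)·(3)·(2)·(1)/[(-1)·(-2)·(-3)·(-4)] = 1
L_1(3) = (5)·(3)·(2)·(1)/[(1)·(-1)·(-2)·(-3)] = -5
L_2(3) = (5)·(4)·(2)·(1)/[(2)·(1)·(-1)·(-2)] = 10
L_3(3) = (5)·(4)·(3)·(1)/[(3)·(2)·(1)·(-1)] = -10
L_4(3) = (5)·(4)·(3)·(2)/[(4)·(3)·(2)·(1)] = 5
Sum: (-38)·(1) + 3·(-5) + 2·(10) + 1·(-10) + (-30)·(5) = -193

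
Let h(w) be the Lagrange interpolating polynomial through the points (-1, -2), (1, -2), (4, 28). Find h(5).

46

L_0(5) = (4)·(1)/[(-2)·(-5)] = 2/5
L_1(5) = (6)·(1)/[(2)·(-3)] = -1
L_2(5) = (6)·(4)/[(5)·(3)] = 8/5
Sum: (-2)·(2/5) + (-2)·(-1) + 28·(8/5) = 46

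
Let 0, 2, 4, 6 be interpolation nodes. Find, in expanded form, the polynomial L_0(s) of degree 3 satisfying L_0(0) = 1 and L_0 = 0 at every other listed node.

L_0(s) = (s - 2)(s - 4)(s - 6) / [(-2)·(-4)·(-6)]
       = (s^3 - 12s^2 + 44s - 48) / (-48)

L_0(s) = -(1/48)s^3 + (1/4)s^2 - (11/12)s + 1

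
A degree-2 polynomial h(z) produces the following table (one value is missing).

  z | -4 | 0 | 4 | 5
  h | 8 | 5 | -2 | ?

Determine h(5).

The 3 known values determine h uniquely (degree ≤ 2).
Evaluate each Lagrange basis at z = 5:
L_0(5) = (5)·(1)/[(-4)·(-8)] = 5/32
L_1(5) = (9)·(1)/[(4)·(-4)] = -9/16
L_2(5) = (9)·(5)/[(8)·(4)] = 45/32
Sum: 8·(5/32) + 5·(-9/16) + (-2)·(45/32) = -35/8

-35/8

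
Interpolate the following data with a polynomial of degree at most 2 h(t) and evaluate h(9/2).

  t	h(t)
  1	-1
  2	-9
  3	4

Using Newton's divided-difference form:
h[1,2] = (-9 - (-1)) / (2 - 1) = -8
h[2,3] = (4 - (-9)) / (3 - 2) = 13
h[1,2,3] = (13 - (-8)) / (3 - 1) = 21/2
h(9/2) = -1 + (-8)·(7/2) + (21/2)·(7/2)·(5/2) = 503/8

503/8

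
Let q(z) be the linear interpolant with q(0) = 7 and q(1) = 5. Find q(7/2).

0

Evaluate each Lagrange basis at z = 7/2:
L_0(7/2) = (5/2)/[(-1)] = -5/2
L_1(7/2) = (7/2)/[(1)] = 7/2
Sum: 7·(-5/2) + 5·(7/2) = 0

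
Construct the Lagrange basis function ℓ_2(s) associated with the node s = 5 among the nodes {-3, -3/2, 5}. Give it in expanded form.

ℓ_2(s) = (s + 3)(s + 3/2) / [(8)·(13/2)]
       = (s^2 + (9/2)s + 9/2) / (52)

ℓ_2(s) = (1/52)s^2 + (9/104)s + 9/104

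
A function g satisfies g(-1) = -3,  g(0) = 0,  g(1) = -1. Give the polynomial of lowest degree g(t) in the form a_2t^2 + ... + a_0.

g(t) = -2t^2 + t

Newton's divided differences:
g[-1,0] = (0 - (-3)) / (0 - (-1)) = 3
g[0,1] = (-1 - 0) / (1 - 0) = -1
g[-1,0,1] = (-1 - 3) / (1 - (-1)) = -2
g(t) = -3 + 3·(t + 1) + (-2)·(t + 1)t
Expanding: g(t) = -2t^2 + t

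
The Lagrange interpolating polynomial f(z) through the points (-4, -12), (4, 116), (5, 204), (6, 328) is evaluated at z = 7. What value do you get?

494

Evaluate each Lagrange basis at z = 7:
L_0(7) = (3)·(2)·(1)/[(-8)·(-9)·(-10)] = -1/120
L_1(7) = (11)·(2)·(1)/[(8)·(-1)·(-2)] = 11/8
L_2(7) = (11)·(3)·(1)/[(9)·(1)·(-1)] = -11/3
L_3(7) = (11)·(3)·(2)/[(10)·(2)·(1)] = 33/10
Sum: (-12)·(-1/120) + 116·(11/8) + 204·(-11/3) + 328·(33/10) = 494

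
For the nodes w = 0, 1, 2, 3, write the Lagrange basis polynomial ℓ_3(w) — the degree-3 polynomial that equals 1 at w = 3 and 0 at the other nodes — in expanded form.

ℓ_3(w) = w(w - 1)(w - 2) / [(3)·(2)·(1)]
       = (w^3 - 3w^2 + 2w) / (6)

ℓ_3(w) = (1/6)w^3 - (1/2)w^2 + (1/3)w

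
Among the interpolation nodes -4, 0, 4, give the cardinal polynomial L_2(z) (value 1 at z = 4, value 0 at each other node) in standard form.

L_2(z) = (z + 4)z / [(8)·(4)]
       = (z^2 + 4z) / (32)

L_2(z) = (1/32)z^2 + (1/8)z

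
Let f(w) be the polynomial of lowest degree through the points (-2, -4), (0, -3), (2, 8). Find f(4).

29

Using Newton's divided-difference form:
f[-2,0] = (-3 - (-4)) / (0 - (-2)) = 1/2
f[0,2] = (8 - (-3)) / (2 - 0) = 11/2
f[-2,0,2] = (11/2 - 1/2) / (2 - (-2)) = 5/4
f(4) = -4 + (1/2)·(6) + (5/4)·(6)·(4) = 29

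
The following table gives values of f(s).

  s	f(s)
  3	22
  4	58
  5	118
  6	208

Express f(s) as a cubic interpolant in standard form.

f(s) = s^3 - s - 2

L_0(s) = (s - 4)(s - 5)(s - 6) / [-6] = -(1/6)s^3 + (5/2)s^2 - (37/3)s + 20
L_1(s) = (s - 3)(s - 5)(s - 6) / [2] = (1/2)s^3 - 7s^2 + (63/2)s - 45
L_2(s) = (s - 3)(s - 4)(s - 6) / [-2] = -(1/2)s^3 + (13/2)s^2 - 27s + 36
L_3(s) = (s - 3)(s - 4)(s - 5) / [6] = (1/6)s^3 - 2s^2 + (47/6)s - 10
f(s) = 22·L_0 + 58·L_1 + 118·L_2 + 208·L_3
  22·L_0(s) = -(11/3)s^3 + 55s^2 - (814/3)s + 440
  58·L_1(s) = 29s^3 - 406s^2 + 1827s - 2610
  118·L_2(s) = -59s^3 + 767s^2 - 3186s + 4248
  208·L_3(s) = (104/3)s^3 - 416s^2 + (4888/3)s - 2080
Adding term by term: s^3 - s - 2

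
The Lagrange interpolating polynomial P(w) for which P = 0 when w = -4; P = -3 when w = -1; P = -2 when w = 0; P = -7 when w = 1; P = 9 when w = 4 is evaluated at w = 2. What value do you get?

Evaluate each Lagrange basis at w = 2:
L_0(2) = (3)·(2)·(1)·(-2)/[(-3)·(-4)·(-5)·(-8)] = -1/40
L_1(2) = (6)·(2)·(1)·(-2)/[(3)·(-1)·(-2)·(-5)] = 4/5
L_2(2) = (6)·(3)·(1)·(-2)/[(4)·(1)·(-1)·(-4)] = -9/4
L_3(2) = (6)·(3)·(2)·(-2)/[(5)·(2)·(1)·(-3)] = 12/5
L_4(2) = (6)·(3)·(2)·(1)/[(8)·(5)·(4)·(3)] = 3/40
Sum: 0 + (-3)·(4/5) + (-2)·(-9/4) + (-7)·(12/5) + 9·(3/40) = -561/40

-561/40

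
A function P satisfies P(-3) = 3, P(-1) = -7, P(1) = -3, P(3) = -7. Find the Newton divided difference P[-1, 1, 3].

P[-1,1] = (-3 - (-7)) / (1 - (-1)) = 2
P[1,3] = (-7 - (-3)) / (3 - 1) = -2
P[-1,1,3] = (-2 - 2) / (3 - (-1)) = -1

-1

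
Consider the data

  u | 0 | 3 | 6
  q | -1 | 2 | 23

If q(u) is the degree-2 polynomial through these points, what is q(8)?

47

Evaluate each Lagrange basis at u = 8:
L_0(8) = (5)·(2)/[(-3)·(-6)] = 5/9
L_1(8) = (8)·(2)/[(3)·(-3)] = -16/9
L_2(8) = (8)·(5)/[(6)·(3)] = 20/9
Sum: (-1)·(5/9) + 2·(-16/9) + 23·(20/9) = 47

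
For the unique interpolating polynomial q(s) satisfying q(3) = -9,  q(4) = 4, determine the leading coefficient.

The leading coefficient equals the top divided difference q[3,4].
q[3,4] = (4 - (-9)) / (4 - 3) = 13

13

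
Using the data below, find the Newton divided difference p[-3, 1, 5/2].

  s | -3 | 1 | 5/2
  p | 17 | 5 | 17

p[-3,1] = (5 - 17) / (1 - (-3)) = -3
p[1,5/2] = (17 - 5) / (5/2 - 1) = 8
p[-3,1,5/2] = (8 - (-3)) / (5/2 - (-3)) = 2

2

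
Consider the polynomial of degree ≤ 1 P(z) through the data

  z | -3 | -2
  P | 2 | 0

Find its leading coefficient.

-2

Build the Lagrange basis polynomials:
L_0(z) = (z + 2) / [-1] = -z - 2
L_1(z) = (z + 3) / [1] = z + 3
P(z) = 2·L_0 + 0·L_1
Only the coefficient of z is needed; take it from each L_i and combine:
2·(-1) + 0·(1) = -2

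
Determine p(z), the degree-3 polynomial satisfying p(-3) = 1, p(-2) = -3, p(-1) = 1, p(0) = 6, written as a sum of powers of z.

Build the Lagrange basis polynomials:
L_0(z) = (z + 2)(z + 1)z / [-6] = -(1/6)z^3 - (1/2)z^2 - (1/3)z
L_1(z) = (z + 3)(z + 1)z / [2] = (1/2)z^3 + 2z^2 + (3/2)z
L_2(z) = (z + 3)(z + 2)z / [-2] = -(1/2)z^3 - (5/2)z^2 - 3z
L_3(z) = (z + 3)(z + 2)(z + 1) / [6] = (1/6)z^3 + z^2 + (11/6)z + 1
p(z) = 1·L_0 + (-3)·L_1 + 1·L_2 + 6·L_3
  1·L_0(z) = -(1/6)z^3 - (1/2)z^2 - (1/3)z
  (-3)·L_1(z) = -(3/2)z^3 - 6z^2 - (9/2)z
  1·L_2(z) = -(1/2)z^3 - (5/2)z^2 - 3z
  6·L_3(z) = z^3 + 6z^2 + 11z + 6
Adding term by term: -(7/6)z^3 - 3z^2 + (19/6)z + 6

p(z) = -(7/6)z^3 - 3z^2 + (19/6)z + 6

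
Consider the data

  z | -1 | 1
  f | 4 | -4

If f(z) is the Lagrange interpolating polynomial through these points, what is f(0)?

0

L_0(0) = (-1)/[(-2)] = 1/2
L_1(0) = (1)/[(2)] = 1/2
Sum: 4·(1/2) + (-4)·(1/2) = 0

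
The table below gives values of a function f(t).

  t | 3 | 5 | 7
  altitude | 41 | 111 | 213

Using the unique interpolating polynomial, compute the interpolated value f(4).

L_0(4) = (-1)·(-3)/[(-2)·(-4)] = 3/8
L_1(4) = (1)·(-3)/[(2)·(-2)] = 3/4
L_2(4) = (1)·(-1)/[(4)·(2)] = -1/8
Sum: 41·(3/8) + 111·(3/4) + 213·(-1/8) = 72

72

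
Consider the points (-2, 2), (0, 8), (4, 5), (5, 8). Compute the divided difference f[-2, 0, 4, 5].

11/56

f[-2,0] = (8 - 2) / (0 - (-2)) = 3
f[0,4] = (5 - 8) / (4 - 0) = -3/4
f[4,5] = (8 - 5) / (5 - 4) = 3
f[-2,0,4] = (-3/4 - 3) / (4 - (-2)) = -5/8
f[0,4,5] = (3 - (-3/4)) / (5 - 0) = 3/4
f[-2,0,4,5] = (3/4 - (-5/8)) / (5 - (-2)) = 11/56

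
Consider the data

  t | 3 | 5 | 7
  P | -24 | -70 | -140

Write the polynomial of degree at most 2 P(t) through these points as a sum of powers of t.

L_0(t) = (t - 5)(t - 7) / [8] = (1/8)t^2 - (3/2)t + 35/8
L_1(t) = (t - 3)(t - 7) / [-4] = -(1/4)t^2 + (5/2)t - 21/4
L_2(t) = (t - 3)(t - 5) / [8] = (1/8)t^2 - t + 15/8
P(t) = (-24)·L_0 + (-70)·L_1 + (-140)·L_2
  (-24)·L_0(t) = -3t^2 + 36t - 105
  (-70)·L_1(t) = (35/2)t^2 - 175t + 735/2
  (-140)·L_2(t) = -(35/2)t^2 + 140t - 525/2
Adding term by term: -3t^2 + t

P(t) = -3t^2 + t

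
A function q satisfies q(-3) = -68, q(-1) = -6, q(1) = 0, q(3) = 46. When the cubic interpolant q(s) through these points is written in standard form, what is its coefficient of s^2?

-1

Build the Lagrange basis polynomials:
L_0(s) = (s + 1)(s - 1)(s - 3) / [-48] = -(1/48)s^3 + (1/16)s^2 + (1/48)s - 1/16
L_1(s) = (s + 3)(s - 1)(s - 3) / [16] = (1/16)s^3 - (1/16)s^2 - (9/16)s + 9/16
L_2(s) = (s + 3)(s + 1)(s - 3) / [-16] = -(1/16)s^3 - (1/16)s^2 + (9/16)s + 9/16
L_3(s) = (s + 3)(s + 1)(s - 1) / [48] = (1/48)s^3 + (1/16)s^2 - (1/48)s - 1/16
q(s) = (-68)·L_0 + (-6)·L_1 + 0·L_2 + 46·L_3
Only the coefficient of s^2 is needed; take it from each L_i and combine:
(-68)·(1/16) + (-6)·(-1/16) + 0·(-1/16) + 46·(1/16) = -1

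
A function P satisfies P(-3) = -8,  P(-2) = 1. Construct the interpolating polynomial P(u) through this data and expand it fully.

L_0(u) = (u + 2) / [-1] = -u - 2
L_1(u) = (u + 3) / [1] = u + 3
P(u) = (-8)·L_0 + 1·L_1
  (-8)·L_0(u) = 8u + 16
  1·L_1(u) = u + 3
Adding term by term: 9u + 19

P(u) = 9u + 19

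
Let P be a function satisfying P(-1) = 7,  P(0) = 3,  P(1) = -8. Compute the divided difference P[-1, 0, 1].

P[-1,0] = (3 - 7) / (0 - (-1)) = -4
P[0,1] = (-8 - 3) / (1 - 0) = -11
P[-1,0,1] = (-11 - (-4)) / (1 - (-1)) = -7/2

-7/2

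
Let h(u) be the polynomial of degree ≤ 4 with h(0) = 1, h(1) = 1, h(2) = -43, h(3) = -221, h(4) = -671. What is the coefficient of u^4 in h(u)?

The leading coefficient equals the top divided difference h[0,1,2,3,4].
h[0,1] = (1 - 1) / (1 - 0) = 0
h[1,2] = (-43 - 1) / (2 - 1) = -44
h[2,3] = (-221 - (-43)) / (3 - 2) = -178
h[3,4] = (-671 - (-221)) / (4 - 3) = -450
h[0,1,2] = (-44 - 0) / (2 - 0) = -22
h[1,2,3] = (-178 - (-44)) / (3 - 1) = -67
h[2,3,4] = (-450 - (-178)) / (4 - 2) = -136
h[0,1,2,3] = (-67 - (-22)) / (3 - 0) = -15
h[1,2,3,4] = (-136 - (-67)) / (4 - 1) = -23
h[0,1,2,3,4] = (-23 - (-15)) / (4 - 0) = -2

-2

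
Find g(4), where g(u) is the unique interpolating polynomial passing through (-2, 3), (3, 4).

21/5

Evaluate each Lagrange basis at u = 4:
L_0(4) = (1)/[(-5)] = -1/5
L_1(4) = (6)/[(5)] = 6/5
Sum: 3·(-1/5) + 4·(6/5) = 21/5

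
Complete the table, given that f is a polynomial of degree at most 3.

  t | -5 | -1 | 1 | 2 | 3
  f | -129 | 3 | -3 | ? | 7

-3

The 4 known values determine f uniquely (degree ≤ 3).
Evaluate each Lagrange basis at t = 2:
L_0(2) = (3)·(1)·(-1)/[(-4)·(-6)·(-8)] = 1/64
L_1(2) = (7)·(1)·(-1)/[(4)·(-2)·(-4)] = -7/32
L_2(2) = (7)·(3)·(-1)/[(6)·(2)·(-2)] = 7/8
L_3(2) = (7)·(3)·(1)/[(8)·(4)·(2)] = 21/64
Sum: (-129)·(1/64) + 3·(-7/32) + (-3)·(7/8) + 7·(21/64) = -3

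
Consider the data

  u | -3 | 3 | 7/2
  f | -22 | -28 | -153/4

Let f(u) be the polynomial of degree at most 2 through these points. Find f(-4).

Evaluate each Lagrange basis at u = -4:
L_0(-4) = (-7)·(-15/2)/[(-6)·(-13/2)] = 35/26
L_1(-4) = (-1)·(-15/2)/[(6)·(-1/2)] = -5/2
L_2(-4) = (-1)·(-7)/[(13/2)·(1/2)] = 28/13
Sum: (-22)·(35/26) + (-28)·(-5/2) + (-153/4)·(28/13) = -42

-42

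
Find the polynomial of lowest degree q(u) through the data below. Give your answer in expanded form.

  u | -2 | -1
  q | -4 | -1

q(u) = 3u + 2

Build the Lagrange basis polynomials:
L_0(u) = (u + 1) / [-1] = -u - 1
L_1(u) = (u + 2) / [1] = u + 2
q(u) = (-4)·L_0 + (-1)·L_1
  (-4)·L_0(u) = 4u + 4
  (-1)·L_1(u) = -u - 2
Adding term by term: 3u + 2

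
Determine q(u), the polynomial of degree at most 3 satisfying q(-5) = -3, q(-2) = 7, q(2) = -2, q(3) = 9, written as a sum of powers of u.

Newton's divided differences:
q[-5,-2] = (7 - (-3)) / (-2 - (-5)) = 10/3
q[-2,2] = (-2 - 7) / (2 - (-2)) = -9/4
q[2,3] = (9 - (-2)) / (3 - 2) = 11
q[-5,-2,2] = (-9/4 - 10/3) / (2 - (-5)) = -67/84
q[-2,2,3] = (11 - (-9/4)) / (3 - (-2)) = 53/20
q[-5,-2,2,3] = (53/20 - (-67/84)) / (3 - (-5)) = 181/420
q(u) = -3 + (10/3)·(u + 5) + (-67/84)·(u + 5)(u + 2) + (181/420)·(u + 5)(u + 2)(u - 2)
Expanding: q(u) = (181/420)u^3 + (19/14)u^2 - (1669/420)u - 41/14

q(u) = (181/420)u^3 + (19/14)u^2 - (1669/420)u - 41/14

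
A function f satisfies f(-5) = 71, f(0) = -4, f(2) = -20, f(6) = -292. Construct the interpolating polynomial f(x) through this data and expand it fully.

L_0(x) = x(x - 2)(x - 6) / [-385] = -(1/385)x^3 + (8/385)x^2 - (12/385)x
L_1(x) = (x + 5)(x - 2)(x - 6) / [60] = (1/60)x^3 - (1/20)x^2 - (7/15)x + 1
L_2(x) = (x + 5)x(x - 6) / [-56] = -(1/56)x^3 + (1/56)x^2 + (15/28)x
L_3(x) = (x + 5)x(x - 2) / [264] = (1/264)x^3 + (1/88)x^2 - (5/132)x
f(x) = 71·L_0 + (-4)·L_1 + (-20)·L_2 + (-292)·L_3
  71·L_0(x) = -(71/385)x^3 + (568/385)x^2 - (852/385)x
  (-4)·L_1(x) = -(1/15)x^3 + (1/5)x^2 + (28/15)x - 4
  (-20)·L_2(x) = (5/14)x^3 - (5/14)x^2 - (75/7)x
  (-292)·L_3(x) = -(73/66)x^3 - (73/22)x^2 + (365/33)x
Adding term by term: -x^3 - 2x^2 - 4

f(x) = -x^3 - 2x^2 - 4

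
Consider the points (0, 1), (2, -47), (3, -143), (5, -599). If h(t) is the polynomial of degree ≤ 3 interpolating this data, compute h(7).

Evaluate each Lagrange basis at t = 7:
L_0(7) = (5)·(4)·(2)/[(-2)·(-3)·(-5)] = -4/3
L_1(7) = (7)·(4)·(2)/[(2)·(-1)·(-3)] = 28/3
L_2(7) = (7)·(5)·(2)/[(3)·(1)·(-2)] = -35/3
L_3(7) = (7)·(5)·(4)/[(5)·(3)·(2)] = 14/3
Sum: 1·(-4/3) + (-47)·(28/3) + (-143)·(-35/3) + (-599)·(14/3) = -1567

-1567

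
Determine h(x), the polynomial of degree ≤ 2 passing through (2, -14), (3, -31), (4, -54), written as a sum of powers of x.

Build the Lagrange basis polynomials:
L_0(x) = (x - 3)(x - 4) / [2] = (1/2)x^2 - (7/2)x + 6
L_1(x) = (x - 2)(x - 4) / [-1] = -x^2 + 6x - 8
L_2(x) = (x - 2)(x - 3) / [2] = (1/2)x^2 - (5/2)x + 3
h(x) = (-14)·L_0 + (-31)·L_1 + (-54)·L_2
  (-14)·L_0(x) = -7x^2 + 49x - 84
  (-31)·L_1(x) = 31x^2 - 186x + 248
  (-54)·L_2(x) = -27x^2 + 135x - 162
Adding term by term: -3x^2 - 2x + 2

h(x) = -3x^2 - 2x + 2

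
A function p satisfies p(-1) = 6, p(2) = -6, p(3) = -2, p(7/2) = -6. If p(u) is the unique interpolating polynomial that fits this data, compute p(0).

Using Newton's divided-difference form:
p[-1,2] = (-6 - 6) / (2 - (-1)) = -4
p[2,3] = (-2 - (-6)) / (3 - 2) = 4
p[3,7/2] = (-6 - (-2)) / (7/2 - 3) = -8
p[-1,2,3] = (4 - (-4)) / (3 - (-1)) = 2
p[2,3,7/2] = (-8 - 4) / (7/2 - 2) = -8
p[-1,2,3,7/2] = (-8 - 2) / (7/2 - (-1)) = -20/9
p(0) = 6 + (-4)·(1) + 2·(1)·(-2) + (-20/9)·(1)·(-2)·(-3) = -46/3

-46/3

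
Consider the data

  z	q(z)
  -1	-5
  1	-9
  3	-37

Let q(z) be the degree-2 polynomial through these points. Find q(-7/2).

Using Newton's divided-difference form:
q[-1,1] = (-9 - (-5)) / (1 - (-1)) = -2
q[1,3] = (-37 - (-9)) / (3 - 1) = -14
q[-1,1,3] = (-14 - (-2)) / (3 - (-1)) = -3
q(-7/2) = -5 + (-2)·(-5/2) + (-3)·(-5/2)·(-9/2) = -135/4

-135/4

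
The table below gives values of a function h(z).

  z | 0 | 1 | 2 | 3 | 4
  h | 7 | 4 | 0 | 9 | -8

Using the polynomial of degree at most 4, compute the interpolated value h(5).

-143

L_0(5) = (4)·(3)·(2)·(1)/[(-1)·(-2)·(-3)·(-4)] = 1
L_1(5) = (5)·(3)·(2)·(1)/[(1)·(-1)·(-2)·(-3)] = -5
L_2(5) = (5)·(4)·(2)·(1)/[(2)·(1)·(-1)·(-2)] = 10
L_3(5) = (5)·(4)·(3)·(1)/[(3)·(2)·(1)·(-1)] = -10
L_4(5) = (5)·(4)·(3)·(2)/[(4)·(3)·(2)·(1)] = 5
Sum: 7·(1) + 4·(-5) + 0 + 9·(-10) + (-8)·(5) = -143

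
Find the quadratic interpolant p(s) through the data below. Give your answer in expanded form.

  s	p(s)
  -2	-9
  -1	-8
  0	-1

p(s) = 3s^2 + 10s - 1

L_0(s) = (s + 1)s / [2] = (1/2)s^2 + (1/2)s
L_1(s) = (s + 2)s / [-1] = -s^2 - 2s
L_2(s) = (s + 2)(s + 1) / [2] = (1/2)s^2 + (3/2)s + 1
p(s) = (-9)·L_0 + (-8)·L_1 + (-1)·L_2
  (-9)·L_0(s) = -(9/2)s^2 - (9/2)s
  (-8)·L_1(s) = 8s^2 + 16s
  (-1)·L_2(s) = -(1/2)s^2 - (3/2)s - 1
Adding term by term: 3s^2 + 10s - 1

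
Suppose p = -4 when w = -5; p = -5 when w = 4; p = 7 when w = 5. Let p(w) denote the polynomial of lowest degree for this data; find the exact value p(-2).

L_0(-2) = (-6)·(-7)/[(-9)·(-10)] = 7/15
L_1(-2) = (3)·(-7)/[(9)·(-1)] = 7/3
L_2(-2) = (3)·(-6)/[(10)·(1)] = -9/5
Sum: (-4)·(7/15) + (-5)·(7/3) + 7·(-9/5) = -392/15

-392/15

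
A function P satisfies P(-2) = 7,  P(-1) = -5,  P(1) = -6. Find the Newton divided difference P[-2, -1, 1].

23/6

P[-2,-1] = (-5 - 7) / (-1 - (-2)) = -12
P[-1,1] = (-6 - (-5)) / (1 - (-1)) = -1/2
P[-2,-1,1] = (-1/2 - (-12)) / (1 - (-2)) = 23/6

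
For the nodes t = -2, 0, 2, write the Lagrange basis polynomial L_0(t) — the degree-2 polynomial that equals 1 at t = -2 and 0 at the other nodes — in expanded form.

L_0(t) = (1/8)t^2 - (1/4)t

L_0(t) = t(t - 2) / [(-2)·(-4)]
       = (t^2 - 2t) / (8)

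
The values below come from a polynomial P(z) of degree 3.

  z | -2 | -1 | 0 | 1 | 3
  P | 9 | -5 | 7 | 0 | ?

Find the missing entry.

-251

The 4 known values determine P uniquely (degree ≤ 3).
Evaluate each Lagrange basis at z = 3:
L_0(3) = (4)·(3)·(2)/[(-1)·(-2)·(-3)] = -4
L_1(3) = (5)·(3)·(2)/[(1)·(-1)·(-2)] = 15
L_2(3) = (5)·(4)·(2)/[(2)·(1)·(-1)] = -20
L_3(3) = (5)·(4)·(3)/[(3)·(2)·(1)] = 10
Sum: 9·(-4) + (-5)·(15) + 7·(-20) + 0 = -251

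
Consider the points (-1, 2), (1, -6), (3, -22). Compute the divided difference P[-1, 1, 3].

-1

P[-1,1] = (-6 - 2) / (1 - (-1)) = -4
P[1,3] = (-22 - (-6)) / (3 - 1) = -8
P[-1,1,3] = (-8 - (-4)) / (3 - (-1)) = -1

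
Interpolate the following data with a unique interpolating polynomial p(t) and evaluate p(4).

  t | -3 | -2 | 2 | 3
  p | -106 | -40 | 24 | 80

L_0(4) = (6)·(2)·(1)/[(-1)·(-5)·(-6)] = -2/5
L_1(4) = (7)·(2)·(1)/[(1)·(-4)·(-5)] = 7/10
L_2(4) = (7)·(6)·(1)/[(5)·(4)·(-1)] = -21/10
L_3(4) = (7)·(6)·(2)/[(6)·(5)·(1)] = 14/5
Sum: (-106)·(-2/5) + (-40)·(7/10) + 24·(-21/10) + 80·(14/5) = 188

188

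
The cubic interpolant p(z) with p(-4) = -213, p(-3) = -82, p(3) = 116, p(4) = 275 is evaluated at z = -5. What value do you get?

L_0(-5) = (-2)·(-8)·(-9)/[(-1)·(-7)·(-8)] = 18/7
L_1(-5) = (-1)·(-8)·(-9)/[(1)·(-6)·(-7)] = -12/7
L_2(-5) = (-1)·(-2)·(-9)/[(7)·(6)·(-1)] = 3/7
L_3(-5) = (-1)·(-2)·(-8)/[(8)·(7)·(1)] = -2/7
Sum: (-213)·(18/7) + (-82)·(-12/7) + 116·(3/7) + 275·(-2/7) = -436

-436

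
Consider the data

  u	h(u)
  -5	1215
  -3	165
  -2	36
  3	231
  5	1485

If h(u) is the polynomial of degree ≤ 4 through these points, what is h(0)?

Using Newton's divided-difference form:
h[-5,-3] = (165 - 1215) / (-3 - (-5)) = -525
h[-3,-2] = (36 - 165) / (-2 - (-3)) = -129
h[-2,3] = (231 - 36) / (3 - (-2)) = 39
h[3,5] = (1485 - 231) / (5 - 3) = 627
h[-5,-3,-2] = (-129 - (-525)) / (-2 - (-5)) = 132
h[-3,-2,3] = (39 - (-129)) / (3 - (-3)) = 28
h[-2,3,5] = (627 - 39) / (5 - (-2)) = 84
h[-5,-3,-2,3] = (28 - 132) / (3 - (-5)) = -13
h[-3,-2,3,5] = (84 - 28) / (5 - (-3)) = 7
h[-5,-3,-2,3,5] = (7 - (-13)) / (5 - (-5)) = 2
h(0) = 1215 + (-525)·(5) + 132·(5)·(3) + (-13)·(5)·(3)·(2) + 2·(5)·(3)·(2)·(-3) = 0

0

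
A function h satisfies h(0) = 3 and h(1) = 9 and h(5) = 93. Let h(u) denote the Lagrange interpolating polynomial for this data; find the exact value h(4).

Evaluate each Lagrange basis at u = 4:
L_0(4) = (3)·(-1)/[(-1)·(-5)] = -3/5
L_1(4) = (4)·(-1)/[(1)·(-4)] = 1
L_2(4) = (4)·(3)/[(5)·(4)] = 3/5
Sum: 3·(-3/5) + 9·(1) + 93·(3/5) = 63

63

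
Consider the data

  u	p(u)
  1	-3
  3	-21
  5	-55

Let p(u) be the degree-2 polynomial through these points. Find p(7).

-105

Evaluate each Lagrange basis at u = 7:
L_0(7) = (4)·(2)/[(-2)·(-4)] = 1
L_1(7) = (6)·(2)/[(2)·(-2)] = -3
L_2(7) = (6)·(4)/[(4)·(2)] = 3
Sum: (-3)·(1) + (-21)·(-3) + (-55)·(3) = -105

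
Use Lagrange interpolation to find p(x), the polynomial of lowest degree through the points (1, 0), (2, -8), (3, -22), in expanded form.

p(x) = -3x^2 + x + 2

Build the Lagrange basis polynomials:
L_0(x) = (x - 2)(x - 3) / [2] = (1/2)x^2 - (5/2)x + 3
L_1(x) = (x - 1)(x - 3) / [-1] = -x^2 + 4x - 3
L_2(x) = (x - 1)(x - 2) / [2] = (1/2)x^2 - (3/2)x + 1
p(x) = 0·L_0 + (-8)·L_1 + (-22)·L_2
  0·L_0(x) = 0
  (-8)·L_1(x) = 8x^2 - 32x + 24
  (-22)·L_2(x) = -11x^2 + 33x - 22
Adding term by term: -3x^2 + x + 2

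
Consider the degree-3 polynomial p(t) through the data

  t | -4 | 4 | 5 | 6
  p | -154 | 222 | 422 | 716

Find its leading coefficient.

The leading coefficient equals the top divided difference p[-4,4,5,6].
p[-4,4] = (222 - (-154)) / (4 - (-4)) = 47
p[4,5] = (422 - 222) / (5 - 4) = 200
p[5,6] = (716 - 422) / (6 - 5) = 294
p[-4,4,5] = (200 - 47) / (5 - (-4)) = 17
p[4,5,6] = (294 - 200) / (6 - 4) = 47
p[-4,4,5,6] = (47 - 17) / (6 - (-4)) = 3

3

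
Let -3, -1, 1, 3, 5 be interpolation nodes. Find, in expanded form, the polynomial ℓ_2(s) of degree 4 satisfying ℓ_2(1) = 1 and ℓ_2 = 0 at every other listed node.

ℓ_2(s) = (1/64)s^4 - (1/16)s^3 - (7/32)s^2 + (9/16)s + 45/64

ℓ_2(s) = (s + 3)(s + 1)(s - 3)(s - 5) / [(4)·(2)·(-2)·(-4)]
       = (s^4 - 4s^3 - 14s^2 + 36s + 45) / (64)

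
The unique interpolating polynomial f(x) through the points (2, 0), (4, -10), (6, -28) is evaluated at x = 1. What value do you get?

Evaluate each Lagrange basis at x = 1:
L_0(1) = (-3)·(-5)/[(-2)·(-4)] = 15/8
L_1(1) = (-1)·(-5)/[(2)·(-2)] = -5/4
L_2(1) = (-1)·(-3)/[(4)·(2)] = 3/8
Sum: 0 + (-10)·(-5/4) + (-28)·(3/8) = 2

2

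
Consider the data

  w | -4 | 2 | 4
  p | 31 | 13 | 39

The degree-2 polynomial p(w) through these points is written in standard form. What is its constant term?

3

L_0(w) = (w - 2)(w - 4) / [48] = (1/48)w^2 - (1/8)w + 1/6
L_1(w) = (w + 4)(w - 4) / [-12] = -(1/12)w^2 + 4/3
L_2(w) = (w + 4)(w - 2) / [16] = (1/16)w^2 + (1/8)w - 1/2
p(w) = 31·L_0 + 13·L_1 + 39·L_2
Only the constant term is needed; take it from each L_i and combine:
31·(1/6) + 13·(4/3) + 39·(-1/2) = 3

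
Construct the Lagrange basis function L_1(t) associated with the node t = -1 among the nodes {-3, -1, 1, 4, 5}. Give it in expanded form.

L_1(t) = (t + 3)(t - 1)(t - 4)(t - 5) / [(2)·(-2)·(-5)·(-6)]
       = (t^4 - 7t^3 - t^2 + 67t - 60) / (-120)

L_1(t) = -(1/120)t^4 + (7/120)t^3 + (1/120)t^2 - (67/120)t + 1/2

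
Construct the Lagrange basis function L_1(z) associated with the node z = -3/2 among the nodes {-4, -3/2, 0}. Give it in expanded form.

L_1(z) = (z + 4)z / [(5/2)·(-3/2)]
       = (z^2 + 4z) / (-15/4)

L_1(z) = -(4/15)z^2 - (16/15)z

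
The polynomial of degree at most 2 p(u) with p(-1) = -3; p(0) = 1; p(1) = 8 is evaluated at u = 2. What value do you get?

18

L_0(2) = (2)·(1)/[(-1)·(-2)] = 1
L_1(2) = (3)·(1)/[(1)·(-1)] = -3
L_2(2) = (3)·(2)/[(2)·(1)] = 3
Sum: (-3)·(1) + 1·(-3) + 8·(3) = 18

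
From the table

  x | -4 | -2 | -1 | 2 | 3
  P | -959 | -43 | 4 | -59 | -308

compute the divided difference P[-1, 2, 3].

P[-1,2] = (-59 - 4) / (2 - (-1)) = -21
P[2,3] = (-308 - (-59)) / (3 - 2) = -249
P[-1,2,3] = (-249 - (-21)) / (3 - (-1)) = -57

-57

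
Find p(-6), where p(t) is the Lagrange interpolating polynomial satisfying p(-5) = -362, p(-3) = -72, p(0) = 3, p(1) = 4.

Evaluate each Lagrange basis at t = -6:
L_0(-6) = (-3)·(-6)·(-7)/[(-2)·(-5)·(-6)] = 21/10
L_1(-6) = (-1)·(-6)·(-7)/[(2)·(-3)·(-4)] = -7/4
L_2(-6) = (-1)·(-3)·(-7)/[(5)·(3)·(-1)] = 7/5
L_3(-6) = (-1)·(-3)·(-6)/[(6)·(4)·(1)] = -3/4
Sum: (-362)·(21/10) + (-72)·(-7/4) + 3·(7/5) + 4·(-3/4) = -633

-633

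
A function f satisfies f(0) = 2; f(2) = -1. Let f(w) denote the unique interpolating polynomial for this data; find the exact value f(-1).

7/2

Evaluate each Lagrange basis at w = -1:
L_0(-1) = (-3)/[(-2)] = 3/2
L_1(-1) = (-1)/[(2)] = -1/2
Sum: 2·(3/2) + (-1)·(-1/2) = 7/2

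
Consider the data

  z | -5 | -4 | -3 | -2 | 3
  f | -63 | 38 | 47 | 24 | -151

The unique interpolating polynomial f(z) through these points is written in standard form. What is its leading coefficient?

L_0(z) = (z + 4)(z + 3)(z + 2)(z - 3) / [48] = (1/48)z^4 + (1/8)z^3 - (1/48)z^2 - (9/8)z - 3/2
L_1(z) = (z + 5)(z + 3)(z + 2)(z - 3) / [-14] = -(1/14)z^4 - (1/2)z^3 - (1/14)z^2 + (9/2)z + 45/7
L_2(z) = (z + 5)(z + 4)(z + 2)(z - 3) / [12] = (1/12)z^4 + (2/3)z^3 + (5/12)z^2 - (37/6)z - 10
L_3(z) = (z + 5)(z + 4)(z + 3)(z - 3) / [-30] = -(1/30)z^4 - (3/10)z^3 - (11/30)z^2 + (27/10)z + 6
L_4(z) = (z + 5)(z + 4)(z + 3)(z + 2) / [1680] = (1/1680)z^4 + (1/120)z^3 + (71/1680)z^2 + (11/120)z + 1/14
f(z) = (-63)·L_0 + 38·L_1 + 47·L_2 + 24·L_3 + (-151)·L_4
Only the coefficient of z^4 is needed; take it from each L_i and combine:
(-63)·(1/48) + 38·(-1/14) + 47·(1/12) + 24·(-1/30) + (-151)·(1/1680) = -1

-1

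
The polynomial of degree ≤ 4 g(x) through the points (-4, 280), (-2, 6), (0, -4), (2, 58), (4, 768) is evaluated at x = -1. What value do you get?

L_0(-1) = (1)·(-1)·(-3)·(-5)/[(-2)·(-4)·(-6)·(-8)] = -5/128
L_1(-1) = (3)·(-1)·(-3)·(-5)/[(2)·(-2)·(-4)·(-6)] = 15/32
L_2(-1) = (3)·(1)·(-3)·(-5)/[(4)·(2)·(-2)·(-4)] = 45/64
L_3(-1) = (3)·(1)·(-1)·(-5)/[(6)·(4)·(2)·(-2)] = -5/32
L_4(-1) = (3)·(1)·(-1)·(-3)/[(8)·(6)·(4)·(2)] = 3/128
Sum: 280·(-5/128) + 6·(15/32) + (-4)·(45/64) + 58·(-5/32) + 768·(3/128) = -2

-2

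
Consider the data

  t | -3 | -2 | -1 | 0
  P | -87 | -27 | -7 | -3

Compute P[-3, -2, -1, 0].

P[-3,-2] = (-27 - (-87)) / (-2 - (-3)) = 60
P[-2,-1] = (-7 - (-27)) / (-1 - (-2)) = 20
P[-1,0] = (-3 - (-7)) / (0 - (-1)) = 4
P[-3,-2,-1] = (20 - 60) / (-1 - (-3)) = -20
P[-2,-1,0] = (4 - 20) / (0 - (-2)) = -8
P[-3,-2,-1,0] = (-8 - (-20)) / (0 - (-3)) = 4

4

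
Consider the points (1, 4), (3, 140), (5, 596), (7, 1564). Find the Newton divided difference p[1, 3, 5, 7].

4

p[1,3] = (140 - 4) / (3 - 1) = 68
p[3,5] = (596 - 140) / (5 - 3) = 228
p[5,7] = (1564 - 596) / (7 - 5) = 484
p[1,3,5] = (228 - 68) / (5 - 1) = 40
p[3,5,7] = (484 - 228) / (7 - 3) = 64
p[1,3,5,7] = (64 - 40) / (7 - 1) = 4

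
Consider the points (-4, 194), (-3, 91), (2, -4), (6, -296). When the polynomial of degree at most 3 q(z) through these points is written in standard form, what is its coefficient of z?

-1

Build the Lagrange basis polynomials:
L_0(z) = (z + 3)(z - 2)(z - 6) / [-60] = -(1/60)z^3 + (1/12)z^2 + (1/5)z - 3/5
L_1(z) = (z + 4)(z - 2)(z - 6) / [45] = (1/45)z^3 - (4/45)z^2 - (4/9)z + 16/15
L_2(z) = (z + 4)(z + 3)(z - 6) / [-120] = -(1/120)z^3 - (1/120)z^2 + (1/4)z + 3/5
L_3(z) = (z + 4)(z + 3)(z - 2) / [360] = (1/360)z^3 + (1/72)z^2 - (1/180)z - 1/15
q(z) = 194·L_0 + 91·L_1 + (-4)·L_2 + (-296)·L_3
Only the coefficient of z is needed; take it from each L_i and combine:
194·(1/5) + 91·(-4/9) + (-4)·(1/4) + (-296)·(-1/180) = -1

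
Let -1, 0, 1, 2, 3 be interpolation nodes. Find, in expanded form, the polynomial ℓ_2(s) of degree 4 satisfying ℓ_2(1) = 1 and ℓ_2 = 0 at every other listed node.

ℓ_2(s) = (1/4)s^4 - s^3 + (1/4)s^2 + (3/2)s

ℓ_2(s) = (s + 1)s(s - 2)(s - 3) / [(2)·(1)·(-1)·(-2)]
       = (s^4 - 4s^3 + s^2 + 6s) / (4)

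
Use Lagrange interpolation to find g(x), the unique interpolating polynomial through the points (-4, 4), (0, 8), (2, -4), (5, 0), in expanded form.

L_0(x) = x(x - 2)(x - 5) / [-216] = -(1/216)x^3 + (7/216)x^2 - (5/108)x
L_1(x) = (x + 4)(x - 2)(x - 5) / [40] = (1/40)x^3 - (3/40)x^2 - (9/20)x + 1
L_2(x) = (x + 4)x(x - 5) / [-36] = -(1/36)x^3 + (1/36)x^2 + (5/9)x
L_3(x) = (x + 4)x(x - 2) / [135] = (1/135)x^3 + (2/135)x^2 - (8/135)x
g(x) = 4·L_0 + 8·L_1 + (-4)·L_2 + 0·L_3
  4·L_0(x) = -(1/54)x^3 + (7/54)x^2 - (5/27)x
  8·L_1(x) = (1/5)x^3 - (3/5)x^2 - (18/5)x + 8
  (-4)·L_2(x) = (1/9)x^3 - (1/9)x^2 - (20/9)x
  0·L_3(x) = 0
Adding term by term: (79/270)x^3 - (157/270)x^2 - (811/135)x + 8

g(x) = (79/270)x^3 - (157/270)x^2 - (811/135)x + 8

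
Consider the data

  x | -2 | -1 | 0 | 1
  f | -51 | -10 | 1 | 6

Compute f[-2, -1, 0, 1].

f[-2,-1] = (-10 - (-51)) / (-1 - (-2)) = 41
f[-1,0] = (1 - (-10)) / (0 - (-1)) = 11
f[0,1] = (6 - 1) / (1 - 0) = 5
f[-2,-1,0] = (11 - 41) / (0 - (-2)) = -15
f[-1,0,1] = (5 - 11) / (1 - (-1)) = -3
f[-2,-1,0,1] = (-3 - (-15)) / (1 - (-2)) = 4

4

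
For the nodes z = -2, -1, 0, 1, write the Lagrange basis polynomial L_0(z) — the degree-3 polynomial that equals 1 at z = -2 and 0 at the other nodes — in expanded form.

L_0(z) = (z + 1)z(z - 1) / [(-1)·(-2)·(-3)]
       = (z^3 - z) / (-6)

L_0(z) = -(1/6)z^3 + (1/6)z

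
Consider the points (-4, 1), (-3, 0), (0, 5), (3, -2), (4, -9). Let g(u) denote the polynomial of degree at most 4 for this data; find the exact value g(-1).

Evaluate each Lagrange basis at u = -1:
L_0(-1) = (2)·(-1)·(-4)·(-5)/[(-1)·(-4)·(-7)·(-8)] = -5/28
L_1(-1) = (3)·(-1)·(-4)·(-5)/[(1)·(-3)·(-6)·(-7)] = 10/21
L_2(-1) = (3)·(2)·(-4)·(-5)/[(4)·(3)·(-3)·(-4)] = 5/6
L_3(-1) = (3)·(2)·(-1)·(-5)/[(7)·(6)·(3)·(-1)] = -5/21
L_4(-1) = (3)·(2)·(-1)·(-4)/[(8)·(7)·(4)·(1)] = 3/28
Sum: 1·(-5/28) + 0 + 5·(5/6) + (-2)·(-5/21) + (-9)·(3/28) = 7/2

7/2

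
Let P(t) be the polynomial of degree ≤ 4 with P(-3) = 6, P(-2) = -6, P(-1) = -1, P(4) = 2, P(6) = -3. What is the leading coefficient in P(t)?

The leading coefficient equals the top divided difference P[-3,-2,-1,4,6].
P[-3,-2] = (-6 - 6) / (-2 - (-3)) = -12
P[-2,-1] = (-1 - (-6)) / (-1 - (-2)) = 5
P[-1,4] = (2 - (-1)) / (4 - (-1)) = 3/5
P[4,6] = (-3 - 2) / (6 - 4) = -5/2
P[-3,-2,-1] = (5 - (-12)) / (-1 - (-3)) = 17/2
P[-2,-1,4] = (3/5 - 5) / (4 - (-2)) = -11/15
P[-1,4,6] = (-5/2 - 3/5) / (6 - (-1)) = -31/70
P[-3,-2,-1,4] = (-11/15 - 17/2) / (4 - (-3)) = -277/210
P[-2,-1,4,6] = (-31/70 - (-11/15)) / (6 - (-2)) = 61/1680
P[-3,-2,-1,4,6] = (61/1680 - (-277/210)) / (6 - (-3)) = 253/1680

253/1680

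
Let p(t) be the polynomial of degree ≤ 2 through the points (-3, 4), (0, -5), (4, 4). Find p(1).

-5

L_0(1) = (1)·(-3)/[(-3)·(-7)] = -1/7
L_1(1) = (4)·(-3)/[(3)·(-4)] = 1
L_2(1) = (4)·(1)/[(7)·(4)] = 1/7
Sum: 4·(-1/7) + (-5)·(1) + 4·(1/7) = -5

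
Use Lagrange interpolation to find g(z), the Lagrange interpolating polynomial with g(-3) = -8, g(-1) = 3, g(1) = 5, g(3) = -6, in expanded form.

g(z) = -(1/12)z^3 - (11/8)z^2 + (13/12)z + 43/8

L_0(z) = (z + 1)(z - 1)(z - 3) / [-48] = -(1/48)z^3 + (1/16)z^2 + (1/48)z - 1/16
L_1(z) = (z + 3)(z - 1)(z - 3) / [16] = (1/16)z^3 - (1/16)z^2 - (9/16)z + 9/16
L_2(z) = (z + 3)(z + 1)(z - 3) / [-16] = -(1/16)z^3 - (1/16)z^2 + (9/16)z + 9/16
L_3(z) = (z + 3)(z + 1)(z - 1) / [48] = (1/48)z^3 + (1/16)z^2 - (1/48)z - 1/16
g(z) = (-8)·L_0 + 3·L_1 + 5·L_2 + (-6)·L_3
  (-8)·L_0(z) = (1/6)z^3 - (1/2)z^2 - (1/6)z + 1/2
  3·L_1(z) = (3/16)z^3 - (3/16)z^2 - (27/16)z + 27/16
  5·L_2(z) = -(5/16)z^3 - (5/16)z^2 + (45/16)z + 45/16
  (-6)·L_3(z) = -(1/8)z^3 - (3/8)z^2 + (1/8)z + 3/8
Adding term by term: -(1/12)z^3 - (11/8)z^2 + (13/12)z + 43/8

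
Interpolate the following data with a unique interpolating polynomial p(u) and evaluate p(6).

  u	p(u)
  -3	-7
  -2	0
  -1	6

20

L_0(6) = (8)·(7)/[(-1)·(-2)] = 28
L_1(6) = (9)·(7)/[(1)·(-1)] = -63
L_2(6) = (9)·(8)/[(2)·(1)] = 36
Sum: (-7)·(28) + 0 + 6·(36) = 20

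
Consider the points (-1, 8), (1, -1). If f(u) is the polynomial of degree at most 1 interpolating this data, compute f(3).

-10

L_0(3) = (2)/[(-2)] = -1
L_1(3) = (4)/[(2)] = 2
Sum: 8·(-1) + (-1)·(2) = -10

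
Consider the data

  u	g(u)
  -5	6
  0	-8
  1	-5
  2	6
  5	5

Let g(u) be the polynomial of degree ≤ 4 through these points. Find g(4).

588/25

Using Newton's divided-difference form:
g[-5,0] = (-8 - 6) / (0 - (-5)) = -14/5
g[0,1] = (-5 - (-8)) / (1 - 0) = 3
g[1,2] = (6 - (-5)) / (2 - 1) = 11
g[2,5] = (5 - 6) / (5 - 2) = -1/3
g[-5,0,1] = (3 - (-14/5)) / (1 - (-5)) = 29/30
g[0,1,2] = (11 - 3) / (2 - 0) = 4
g[1,2,5] = (-1/3 - 11) / (5 - 1) = -17/6
g[-5,0,1,2] = (4 - 29/30) / (2 - (-5)) = 13/30
g[0,1,2,5] = (-17/6 - 4) / (5 - 0) = -41/30
g[-5,0,1,2,5] = (-41/30 - 13/30) / (5 - (-5)) = -9/50
g(4) = 6 + (-14/5)·(9) + (29/30)·(9)·(4) + (13/30)·(9)·(4)·(3) + (-9/50)·(9)·(4)·(3)·(2) = 588/25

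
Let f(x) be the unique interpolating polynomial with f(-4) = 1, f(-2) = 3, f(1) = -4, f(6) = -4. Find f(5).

Using Newton's divided-difference form:
f[-4,-2] = (3 - 1) / (-2 - (-4)) = 1
f[-2,1] = (-4 - 3) / (1 - (-2)) = -7/3
f[1,6] = (-4 - (-4)) / (6 - 1) = 0
f[-4,-2,1] = (-7/3 - 1) / (1 - (-4)) = -2/3
f[-2,1,6] = (0 - (-7/3)) / (6 - (-2)) = 7/24
f[-4,-2,1,6] = (7/24 - (-2/3)) / (6 - (-4)) = 23/240
f(5) = 1 + 1·(9) + (-2/3)·(9)·(7) + (23/240)·(9)·(7)·(4) = -157/20

-157/20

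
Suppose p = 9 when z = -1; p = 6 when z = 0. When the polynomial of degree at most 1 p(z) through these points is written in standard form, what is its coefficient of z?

The leading coefficient equals the top divided difference p[-1,0].
p[-1,0] = (6 - 9) / (0 - (-1)) = -3

-3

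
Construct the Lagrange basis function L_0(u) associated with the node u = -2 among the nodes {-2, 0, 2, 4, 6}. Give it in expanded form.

L_0(u) = (1/384)u^4 - (1/32)u^3 + (11/96)u^2 - (1/8)u

L_0(u) = u(u - 2)(u - 4)(u - 6) / [(-2)·(-4)·(-6)·(-8)]
       = (u^4 - 12u^3 + 44u^2 - 48u) / (384)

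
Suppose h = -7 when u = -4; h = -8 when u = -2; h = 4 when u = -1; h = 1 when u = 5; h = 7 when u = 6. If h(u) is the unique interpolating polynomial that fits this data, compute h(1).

Using Newton's divided-difference form:
h[-4,-2] = (-8 - (-7)) / (-2 - (-4)) = -1/2
h[-2,-1] = (4 - (-8)) / (-1 - (-2)) = 12
h[-1,5] = (1 - 4) / (5 - (-1)) = -1/2
h[5,6] = (7 - 1) / (6 - 5) = 6
h[-4,-2,-1] = (12 - (-1/2)) / (-1 - (-4)) = 25/6
h[-2,-1,5] = (-1/2 - 12) / (5 - (-2)) = -25/14
h[-1,5,6] = (6 - (-1/2)) / (6 - (-1)) = 13/14
h[-4,-2,-1,5] = (-25/14 - 25/6) / (5 - (-4)) = -125/189
h[-2,-1,5,6] = (13/14 - (-25/14)) / (6 - (-2)) = 19/56
h[-4,-2,-1,5,6] = (19/56 - (-125/189)) / (6 - (-4)) = 1513/15120
h(1) = -7 + (-1/2)·(5) + (25/6)·(5)·(3) + (-125/189)·(5)·(3)·(2) + (1513/15120)·(5)·(3)·(2)·(-4) = 2665/126

2665/126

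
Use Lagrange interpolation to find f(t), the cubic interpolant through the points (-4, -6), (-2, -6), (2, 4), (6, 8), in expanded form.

f(t) = -(29/480)t^3 + (7/40)t^2 + (329/120)t - 17/10

L_0(t) = (t + 2)(t - 2)(t - 6) / [-120] = -(1/120)t^3 + (1/20)t^2 + (1/30)t - 1/5
L_1(t) = (t + 4)(t - 2)(t - 6) / [64] = (1/64)t^3 - (1/16)t^2 - (5/16)t + 3/4
L_2(t) = (t + 4)(t + 2)(t - 6) / [-96] = -(1/96)t^3 + (7/24)t + 1/2
L_3(t) = (t + 4)(t + 2)(t - 2) / [320] = (1/320)t^3 + (1/80)t^2 - (1/80)t - 1/20
f(t) = (-6)·L_0 + (-6)·L_1 + 4·L_2 + 8·L_3
  (-6)·L_0(t) = (1/20)t^3 - (3/10)t^2 - (1/5)t + 6/5
  (-6)·L_1(t) = -(3/32)t^3 + (3/8)t^2 + (15/8)t - 9/2
  4·L_2(t) = -(1/24)t^3 + (7/6)t + 2
  8·L_3(t) = (1/40)t^3 + (1/10)t^2 - (1/10)t - 2/5
Adding term by term: -(29/480)t^3 + (7/40)t^2 + (329/120)t - 17/10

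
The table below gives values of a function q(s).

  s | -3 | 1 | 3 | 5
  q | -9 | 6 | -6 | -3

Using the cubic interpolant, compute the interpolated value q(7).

36

Evaluate each Lagrange basis at s = 7:
L_0(7) = (6)·(4)·(2)/[(-4)·(-6)·(-8)] = -1/4
L_1(7) = (10)·(4)·(2)/[(4)·(-2)·(-4)] = 5/2
L_2(7) = (10)·(6)·(2)/[(6)·(2)·(-2)] = -5
L_3(7) = (10)·(6)·(4)/[(8)·(4)·(2)] = 15/4
Sum: (-9)·(-1/4) + 6·(5/2) + (-6)·(-5) + (-3)·(15/4) = 36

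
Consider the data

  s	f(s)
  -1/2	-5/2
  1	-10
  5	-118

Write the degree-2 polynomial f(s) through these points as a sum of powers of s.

f(s) = -4s^2 - 3s - 3

Build the Lagrange basis polynomials:
L_0(s) = (s - 1)(s - 5) / [33/4] = (4/33)s^2 - (8/11)s + 20/33
L_1(s) = (s + 1/2)(s - 5) / [-6] = -(1/6)s^2 + (3/4)s + 5/12
L_2(s) = (s + 1/2)(s - 1) / [22] = (1/22)s^2 - (1/44)s - 1/44
f(s) = (-5/2)·L_0 + (-10)·L_1 + (-118)·L_2
  (-5/2)·L_0(s) = -(10/33)s^2 + (20/11)s - 50/33
  (-10)·L_1(s) = (5/3)s^2 - (15/2)s - 25/6
  (-118)·L_2(s) = -(59/11)s^2 + (59/22)s + 59/22
Adding term by term: -4s^2 - 3s - 3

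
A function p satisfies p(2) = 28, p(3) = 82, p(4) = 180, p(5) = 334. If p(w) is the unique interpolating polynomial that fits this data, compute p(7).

858

L_0(7) = (4)·(3)·(2)/[(-1)·(-2)·(-3)] = -4
L_1(7) = (5)·(3)·(2)/[(1)·(-1)·(-2)] = 15
L_2(7) = (5)·(4)·(2)/[(2)·(1)·(-1)] = -20
L_3(7) = (5)·(4)·(3)/[(3)·(2)·(1)] = 10
Sum: 28·(-4) + 82·(15) + 180·(-20) + 334·(10) = 858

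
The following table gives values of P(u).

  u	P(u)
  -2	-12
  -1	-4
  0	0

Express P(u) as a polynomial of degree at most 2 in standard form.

Newton's divided differences:
P[-2,-1] = (-4 - (-12)) / (-1 - (-2)) = 8
P[-1,0] = (0 - (-4)) / (0 - (-1)) = 4
P[-2,-1,0] = (4 - 8) / (0 - (-2)) = -2
P(u) = -12 + 8·(u + 2) + (-2)·(u + 2)(u + 1)
Expanding: P(u) = -2u^2 + 2u

P(u) = -2u^2 + 2u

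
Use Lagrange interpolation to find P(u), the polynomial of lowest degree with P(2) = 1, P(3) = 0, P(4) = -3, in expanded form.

P(u) = -u^2 + 4u - 3

Build the Lagrange basis polynomials:
L_0(u) = (u - 3)(u - 4) / [2] = (1/2)u^2 - (7/2)u + 6
L_1(u) = (u - 2)(u - 4) / [-1] = -u^2 + 6u - 8
L_2(u) = (u - 2)(u - 3) / [2] = (1/2)u^2 - (5/2)u + 3
P(u) = 1·L_0 + 0·L_1 + (-3)·L_2
  1·L_0(u) = (1/2)u^2 - (7/2)u + 6
  0·L_1(u) = 0
  (-3)·L_2(u) = -(3/2)u^2 + (15/2)u - 9
Adding term by term: -u^2 + 4u - 3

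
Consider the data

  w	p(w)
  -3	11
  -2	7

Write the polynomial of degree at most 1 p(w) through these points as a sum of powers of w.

Build the Lagrange basis polynomials:
L_0(w) = (w + 2) / [-1] = -w - 2
L_1(w) = (w + 3) / [1] = w + 3
p(w) = 11·L_0 + 7·L_1
  11·L_0(w) = -11w - 22
  7·L_1(w) = 7w + 21
Adding term by term: -4w - 1

p(w) = -4w - 1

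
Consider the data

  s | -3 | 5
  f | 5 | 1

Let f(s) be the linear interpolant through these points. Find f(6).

Evaluate each Lagrange basis at s = 6:
L_0(6) = (1)/[(-8)] = -1/8
L_1(6) = (9)/[(8)] = 9/8
Sum: 5·(-1/8) + 1·(9/8) = 1/2

1/2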